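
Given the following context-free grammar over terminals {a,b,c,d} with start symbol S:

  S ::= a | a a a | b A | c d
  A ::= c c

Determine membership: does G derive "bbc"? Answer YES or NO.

Convert to CNF:
  S -> T0 T3 | T1 X4 | T2 A | a
  A -> T0 T0
  T0 -> c
  T1 -> a
  T2 -> b
  T3 -> d
  X4 -> T1 T1

CYK table (by increasing span):
  [0..0]={T2}  "b"  orig:{}
  [1..1]={T2}  "b"  orig:{}
  [2..2]={T0}  "c"  orig:{}
  [0..1]=∅  "bb"
  [1..2]=∅  "bc"
  [0..2]=∅  "bbc"

S ∉ T[0,2] ⇒ NO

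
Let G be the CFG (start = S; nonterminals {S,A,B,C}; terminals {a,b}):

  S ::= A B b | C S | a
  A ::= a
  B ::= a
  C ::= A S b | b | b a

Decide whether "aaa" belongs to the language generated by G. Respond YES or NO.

CNF form of G:
  S -> A X3 | C S | a
  A -> a
  B -> a
  C -> A X2 | T0 T1 | b
  T0 -> b
  T1 -> a
  X2 -> S T0
  X3 -> B T0

CYK fill:
  T[0,0] 'a' = {A,B,S,T1}  orig:{A,B,S}
  T[1,1] 'a' = {A,B,S,T1}  orig:{A,B,S}
  T[2,2] 'a' = {A,B,S,T1}  orig:{A,B,S}
  T[0,1] 'aa' = ∅
  T[1,2] 'aa' = ∅
  T[0,2] 'aaa' = ∅

S ∉ T[0,2] ⇒ NO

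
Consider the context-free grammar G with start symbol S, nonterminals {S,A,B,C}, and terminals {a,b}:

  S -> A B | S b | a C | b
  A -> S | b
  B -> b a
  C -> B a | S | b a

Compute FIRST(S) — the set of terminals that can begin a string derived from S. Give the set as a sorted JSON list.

FIRST sets, iterate to fixpoint:
pass 1:
  A via A→b: +{b}
  B via B→b a: +{b}
  C via C→B a: +{b}
  S via S→A B: +{b}
  S via S→a C: +{a}
  FIRST(S)={a,b}  FIRST(A)={b}  FIRST(B)={b}  FIRST(C)={b}
pass 2:
  A via A→S: +{a}
  C via C→S: +{a}
  FIRST(S)={a,b}  FIRST(A)={a,b}  FIRST(B)={b}  FIRST(C)={a,b}
pass 3: (no change)
  FIRST(S)={a,b}  FIRST(A)={a,b}  FIRST(B)={b}  FIRST(C)={a,b}

FIRST(S) = ["a", "b"]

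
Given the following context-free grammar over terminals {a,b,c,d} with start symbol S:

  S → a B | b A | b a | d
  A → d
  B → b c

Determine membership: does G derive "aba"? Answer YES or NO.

CNF form of G:
  S -> T0 A | T0 T2 | T2 B | d
  A -> d
  B -> T0 T1
  T0 -> b
  T1 -> c
  T2 -> a

CYK table (by increasing span):
  [0..0]={T2}  "a"  orig:{}
  [1..1]={T0}  "b"  orig:{}
  [2..2]={T2}  "a"  orig:{}
  [0..1]=∅  "ab"
  [1..2]={S}  "ba"
  [0..2]=∅  "aba"

S ∉ T[0,2] ⇒ NO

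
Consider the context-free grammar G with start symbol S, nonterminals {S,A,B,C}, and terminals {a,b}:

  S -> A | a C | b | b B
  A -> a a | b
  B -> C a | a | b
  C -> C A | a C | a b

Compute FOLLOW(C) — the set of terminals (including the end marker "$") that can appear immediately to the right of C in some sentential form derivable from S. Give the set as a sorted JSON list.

FIRST sets, iterate to fixpoint:
round 1:
  A via A→a a: +{a}
  A via A→b: +{b}
  B via B→a: +{a}
  B via B→b: +{b}
  C via C→a C: +{a}
  S via S→A: +{a,b}
  S: {a,b}  A: {a,b}  B: {a,b}  C: {a}
round 2: done
  S: {a,b}  A: {a,b}  B: {a,b}  C: {a}

FOLLOW sets:
FOLLOW(S) := {$}
round 1:
  B→C a: FOLLOW(C) ⊇ FIRST(a) = {a}; new: +{a}
  C→C A: FOLLOW(C) ⊇ FIRST(A) = {a,b}; new: +{b}
  C→C A: FOLLOW(A) ⊇ FOLLOW(C) ⊇ {a,b}; new: +{a,b}
  S→A: FOLLOW(A) ⊇ FOLLOW(S) ⊇ {$}; new: +{$}
  S→a C: FOLLOW(C) ⊇ FOLLOW(S) ⊇ {$}; new: +{$}
  S→b B: FOLLOW(B) ⊇ FOLLOW(S) ⊇ {$}; new: +{$}
  FOLLOW[S]={$}  FOLLOW[A]={$,a,b}  FOLLOW[B]={$}  FOLLOW[C]={$,a,b}
round 2: (no change)
  FOLLOW[S]={$}  FOLLOW[A]={$,a,b}  FOLLOW[B]={$}  FOLLOW[C]={$,a,b}

FOLLOW(C) = ["$", "a", "b"]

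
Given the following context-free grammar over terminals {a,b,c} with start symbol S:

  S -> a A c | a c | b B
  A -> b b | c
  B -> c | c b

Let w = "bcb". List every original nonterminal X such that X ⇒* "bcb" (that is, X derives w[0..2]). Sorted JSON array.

Convert to CNF:
  S -> T0 B | T2 T1 | T2 X3
  A -> T0 T0 | c
  B -> T1 T0 | c
  T0 -> b
  T1 -> c
  T2 -> a
  X3 -> A T1

CYK table (by increasing span) — only the sub-triangle for w[0..2]:
  cell(0,0) b: {T0}  orig:{}
  cell(1,1) c: {A,B,T1}  orig:{A,B}
  cell(2,2) b: {T0}  orig:{}
  cell(0,1) bc: {S}
  cell(1,2) cb: {B}
  cell(0,2) bcb: {S}

Original NTs in T[0,2] deriving "bcb": ["S"]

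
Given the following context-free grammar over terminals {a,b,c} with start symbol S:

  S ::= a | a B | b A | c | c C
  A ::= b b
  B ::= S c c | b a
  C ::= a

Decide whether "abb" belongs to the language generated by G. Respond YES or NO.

Convert to CNF:
  S -> T0 A | T1 C | T2 B | a | c
  A -> T0 T0
  B -> S X3 | T0 T2
  C -> a
  T0 -> b
  T1 -> c
  T2 -> a
  X3 -> T1 T1

CYK fill:
  T[0,0] 'a' = {C,S,T2}  orig:{C,S}
  T[1,1] 'b' = {T0}  orig:{}
  T[2,2] 'b' = {T0}  orig:{}
  T[0,1] 'ab' = ∅
  T[1,2] 'bb' = {A}
  T[0,2] 'abb' = ∅

S ∉ T[0,2] ⇒ NO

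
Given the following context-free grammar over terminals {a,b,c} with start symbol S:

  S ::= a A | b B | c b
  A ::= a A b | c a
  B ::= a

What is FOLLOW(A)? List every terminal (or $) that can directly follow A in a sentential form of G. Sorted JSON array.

FIRST sets, iterate to fixpoint:
iter 1:
  A via A→a A b: +{a}
  A via A→c a: +{c}
  B via B→a: +{a}
  S via S→a A: +{a}
  S via S→b B: +{b}
  S via S→c b: +{c}
  S: {a,b,c}  A: {a,c}  B: {a}
iter 2: (stable)
  S: {a,b,c}  A: {a,c}  B: {a}

Compute FOLLOW by fixpoint:
FOLLOW(S) := {$}
[1]
  A→a A b: FOLLOW(A) ⊇ FIRST(b) = {b}; new: +{b}
  S→a A: FOLLOW(A) ⊇ FOLLOW(S) ⊇ {$}; new: +{$}
  S→b B: FOLLOW(B) ⊇ FOLLOW(S) ⊇ {$}; new: +{$}
  S: {$}  A: {$,b}  B: {$}
[2] (stable)
  S: {$}  A: {$,b}  B: {$}

FOLLOW(A) = ["$", "b"]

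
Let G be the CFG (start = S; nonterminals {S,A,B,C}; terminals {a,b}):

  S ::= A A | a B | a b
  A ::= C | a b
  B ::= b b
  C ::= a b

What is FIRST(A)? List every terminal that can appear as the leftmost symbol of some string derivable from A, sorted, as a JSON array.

Compute FIRST by fixpoint:
round 1:
  A via A→a b: +{a}
  B via B→b b: +{b}
  C via C→a b: +{a}
  S via S→A A: +{a}
  FIRST[S]={a}  FIRST[A]={a}  FIRST[B]={b}  FIRST[C]={a}
round 2: (stable)
  FIRST[S]={a}  FIRST[A]={a}  FIRST[B]={b}  FIRST[C]={a}

FIRST(A) = ["a"]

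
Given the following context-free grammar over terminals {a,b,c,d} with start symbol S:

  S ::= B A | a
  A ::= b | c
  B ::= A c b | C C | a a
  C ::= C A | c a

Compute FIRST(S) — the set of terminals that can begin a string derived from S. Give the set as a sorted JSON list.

FIRST sets, iterate to fixpoint:
round 1:
  A via A→b: +{b}
  A via A→c: +{c}
  B via B→A c b: +{b,c}
  B via B→a a: +{a}
  C via C→c a: +{c}
  S via S→B A: +{a,b,c}
  FIRST(S)={a,b,c}  FIRST(A)={b,c}  FIRST(B)={a,b,c}  FIRST(C)={c}
round 2: (no change)
  FIRST(S)={a,b,c}  FIRST(A)={b,c}  FIRST(B)={a,b,c}  FIRST(C)={c}

FIRST(S) = ["a", "b", "c"]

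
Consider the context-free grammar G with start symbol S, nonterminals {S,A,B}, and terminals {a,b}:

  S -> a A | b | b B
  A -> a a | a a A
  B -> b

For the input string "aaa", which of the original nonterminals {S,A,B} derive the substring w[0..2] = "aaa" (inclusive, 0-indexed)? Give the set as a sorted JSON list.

CNF form of G:
  S -> T0 A | T1 B | b
  A -> T0 T0 | T0 X2
  B -> b
  T0 -> a
  T1 -> b
  X2 -> T0 A

CYK fill (cells [i..j] with 0 ≤ i ≤ j ≤ 2 only):
  [0..0]={T0}  "a"  orig:{}
  [1..1]={T0}  "a"  orig:{}
  [2..2]={T0}  "a"  orig:{}
  [0..1]={A}  "aa"
  [1..2]={A}  "aa"
  [0..2]={S,X2}  "aaa"  orig:{S}

Original NTs in T[0,2] deriving "aaa": ["S"]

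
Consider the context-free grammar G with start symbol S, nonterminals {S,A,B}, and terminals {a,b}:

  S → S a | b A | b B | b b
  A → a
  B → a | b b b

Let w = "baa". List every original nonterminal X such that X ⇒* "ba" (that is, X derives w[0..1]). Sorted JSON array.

Convert to CNF:
  S -> S T1 | T0 A | T0 B | T0 T0
  A -> a
  B -> T0 X2 | a
  T0 -> b
  T1 -> a
  X2 -> T0 T0

Fill CYK table bottom-up — only the sub-triangle for w[0..1]:
  T[0,0] 'b' = {T0}  orig:{}
  T[1,1] 'a' = {A,B,T1}  orig:{A,B}
  T[0,1] 'ba' = {S}

Original NTs in T[0,1] deriving "ba": ["S"]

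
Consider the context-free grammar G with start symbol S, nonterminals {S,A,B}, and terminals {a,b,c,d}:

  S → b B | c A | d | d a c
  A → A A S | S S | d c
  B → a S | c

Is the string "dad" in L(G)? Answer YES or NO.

Convert to CNF:
  S -> T0 X5 | T1 A | T3 B | d
  A -> A X4 | S S | T0 T1
  B -> T2 S | c
  T0 -> d
  T1 -> c
  T2 -> a
  T3 -> b
  X4 -> A S
  X5 -> T2 T1

Fill CYK table bottom-up:
  [0..0]={S,T0}  "d"  orig:{S}
  [1..1]={T2}  "a"  orig:{}
  [2..2]={S,T0}  "d"  orig:{S}
  [0..1]=∅  "da"
  [1..2]={B}  "ad"
  [0..2]=∅  "dad"

S ∉ T[0,2] ⇒ NO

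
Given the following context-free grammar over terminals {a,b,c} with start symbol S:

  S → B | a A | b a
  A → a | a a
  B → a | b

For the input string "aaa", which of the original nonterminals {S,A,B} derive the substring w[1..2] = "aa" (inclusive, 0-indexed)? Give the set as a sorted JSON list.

Convert to CNF:
  S -> T0 A | T1 T0 | a | b
  A -> T0 T0 | a
  B -> a | b
  T0 -> a
  T1 -> b

Fill CYK table bottom-up — only the sub-triangle for w[1..2]:
  cell(1,1) a: {A,B,S,T0}  orig:{A,B,S}
  cell(2,2) a: {A,B,S,T0}  orig:{A,B,S}
  cell(1,2) aa: {A,S}

Original NTs in T[1,2] deriving "aa": ["A", "S"]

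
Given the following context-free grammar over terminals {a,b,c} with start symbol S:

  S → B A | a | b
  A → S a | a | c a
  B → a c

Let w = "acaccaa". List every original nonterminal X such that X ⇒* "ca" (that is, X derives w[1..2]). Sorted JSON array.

CNF form of G:
  S -> B A | a | b
  A -> S T0 | T1 T0 | a
  B -> T0 T1
  T0 -> a
  T1 -> c

Fill CYK table bottom-up — only the sub-triangle for w[1..2]:
  cell(1,1) c: {T1}  orig:{}
  cell(2,2) a: {A,S,T0}  orig:{A,S}
  cell(1,2) ca: {A}

Original NTs in T[1,2] deriving "ca": ["A"]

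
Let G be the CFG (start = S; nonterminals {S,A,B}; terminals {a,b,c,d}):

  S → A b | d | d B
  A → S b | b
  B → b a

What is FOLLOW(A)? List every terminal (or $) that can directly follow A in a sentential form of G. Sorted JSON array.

FIRST iteration:
[1]
  A via A→b: +{b}
  B via B→b a: +{b}
  S via S→A b: +{b}
  S via S→d: +{d}
  S: {b,d}  A: {b}  B: {b}
[2]
  A via A→S b: +{d}
  S: {b,d}  A: {b,d}  B: {b}
[3] (no change)
  S: {b,d}  A: {b,d}  B: {b}

FOLLOW iteration:
FOLLOW(S) := {$}
round 1:
  A→S b: FOLLOW(S) ⊇ FIRST(b) = {b}; new: +{b}
  S→A b: FOLLOW(A) ⊇ FIRST(b) = {b}; new: +{b}
  S→d B: FOLLOW(B) ⊇ FOLLOW(S) ⊇ {$,b}; new: +{$,b}
  FOLLOW[S]={$,b}  FOLLOW[A]={b}  FOLLOW[B]={$,b}
round 2: done
  FOLLOW[S]={$,b}  FOLLOW[A]={b}  FOLLOW[B]={$,b}

FOLLOW(A) = ["b"]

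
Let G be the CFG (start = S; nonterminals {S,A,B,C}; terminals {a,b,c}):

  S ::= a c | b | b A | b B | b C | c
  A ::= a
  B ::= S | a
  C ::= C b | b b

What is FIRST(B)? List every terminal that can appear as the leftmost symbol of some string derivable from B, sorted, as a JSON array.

FIRST sets, iterate to fixpoint:
pass 1:
  A via A→a: +{a}
  B via B→a: +{a}
  C via C→b b: +{b}
  S via S→a c: +{a}
  S via S→b: +{b}
  S via S→c: +{c}
  FIRST(S)={a,b,c}  FIRST(A)={a}  FIRST(B)={a}  FIRST(C)={b}
pass 2:
  B via B→S: +{b,c}
  FIRST(S)={a,b,c}  FIRST(A)={a}  FIRST(B)={a,b,c}  FIRST(C)={b}
pass 3: — fixpoint
  FIRST(S)={a,b,c}  FIRST(A)={a}  FIRST(B)={a,b,c}  FIRST(C)={b}

FIRST(B) = ["a", "b", "c"]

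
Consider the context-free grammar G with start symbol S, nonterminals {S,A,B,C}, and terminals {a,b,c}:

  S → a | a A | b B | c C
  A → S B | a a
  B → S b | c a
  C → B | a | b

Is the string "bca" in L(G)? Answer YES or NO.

CNF form of G:
  S -> T0 A | T1 B | T2 C | a
  A -> S B | T0 T0
  B -> S T1 | T2 T0
  C -> S T1 | T2 T0 | a | b
  T0 -> a
  T1 -> b
  T2 -> c

Fill CYK table bottom-up:
  cell(0,0) b: {C,T1}  orig:{C}
  cell(1,1) c: {T2}  orig:{}
  cell(2,2) a: {C,S,T0}  orig:{C,S}
  cell(0,1) bc: ∅
  cell(1,2) ca: {B,C,S}
  cell(0,2) bca: {S}

S ∈ T[0,2] ⇒ YES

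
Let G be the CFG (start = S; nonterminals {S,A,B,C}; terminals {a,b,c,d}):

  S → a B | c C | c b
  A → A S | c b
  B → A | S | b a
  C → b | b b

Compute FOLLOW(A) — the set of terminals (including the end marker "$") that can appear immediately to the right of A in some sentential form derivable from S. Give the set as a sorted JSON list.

FIRST sets, iterate to fixpoint:
[1]
  A via A→c b: +{c}
  B via B→A: +{c}
  B via B→b a: +{b}
  C via C→b: +{b}
  S via S→a B: +{a}
  S via S→c C: +{c}
  FIRST(S)={a,c}  FIRST(A)={c}  FIRST(B)={b,c}  FIRST(C)={b}
[2]
  B via B→S: +{a}
  FIRST(S)={a,c}  FIRST(A)={c}  FIRST(B)={a,b,c}  FIRST(C)={b}
[3] done
  FIRST(S)={a,c}  FIRST(A)={c}  FIRST(B)={a,b,c}  FIRST(C)={b}

FOLLOW iteration:
seed FOLLOW(S) with $
iter 1:
  A→A S: FOLLOW(A) ⊇ FIRST(S) = {a,c}; new: +{a,c}
  A→A S: FOLLOW(S) ⊇ FOLLOW(A) ⊇ {a,c}; new: +{a,c}
  S→a B: FOLLOW(B) ⊇ FOLLOW(S) ⊇ {$,a,c}; new: +{$,a,c}
  S→c C: FOLLOW(C) ⊇ FOLLOW(S) ⊇ {$,a,c}; new: +{$,a,c}
  FOLLOW(S)={$,a,c}  FOLLOW(A)={a,c}  FOLLOW(B)={$,a,c}  FOLLOW(C)={$,a,c}
iter 2:
  B→A: FOLLOW(A) ⊇ FOLLOW(B) ⊇ {$,a,c}; new: +{$}
  FOLLOW(S)={$,a,c}  FOLLOW(A)={$,a,c}  FOLLOW(B)={$,a,c}  FOLLOW(C)={$,a,c}
iter 3: (stable)
  FOLLOW(S)={$,a,c}  FOLLOW(A)={$,a,c}  FOLLOW(B)={$,a,c}  FOLLOW(C)={$,a,c}

FOLLOW(A) = ["$", "a", "c"]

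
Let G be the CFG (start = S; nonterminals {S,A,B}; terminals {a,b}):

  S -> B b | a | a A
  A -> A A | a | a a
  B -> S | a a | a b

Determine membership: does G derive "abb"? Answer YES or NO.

Convert to CNF:
  S -> B T1 | T0 A | a
  A -> A A | T0 T0 | a
  B -> B T1 | T0 A | T0 T0 | T0 T1 | a
  T0 -> a
  T1 -> b

CYK table (by increasing span):
  cell(0,0) a: {A,B,S,T0}  orig:{A,B,S}
  cell(1,1) b: {T1}  orig:{}
  cell(2,2) b: {T1}  orig:{}
  cell(0,1) ab: {B,S}
  cell(1,2) bb: ∅
  cell(0,2) abb: {B,S}

S ∈ T[0,2] ⇒ YES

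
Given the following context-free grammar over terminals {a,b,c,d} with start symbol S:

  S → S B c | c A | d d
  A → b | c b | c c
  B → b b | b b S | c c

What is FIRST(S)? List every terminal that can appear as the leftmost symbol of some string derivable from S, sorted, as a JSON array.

Compute FIRST by fixpoint:
[1]
  A via A→b: +{b}
  A via A→c b: +{c}
  B via B→b b: +{b}
  B via B→c c: +{c}
  S via S→c A: +{c}
  S via S→d d: +{d}
  S: {c,d}  A: {b,c}  B: {b,c}
[2] done
  S: {c,d}  A: {b,c}  B: {b,c}

FIRST(S) = ["c", "d"]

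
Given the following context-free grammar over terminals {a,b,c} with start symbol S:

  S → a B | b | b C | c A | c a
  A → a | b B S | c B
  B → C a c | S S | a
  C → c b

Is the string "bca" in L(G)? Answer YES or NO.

Convert to CNF:
  S -> T0 C | T1 A | T1 T2 | T2 B | b
  A -> T0 X3 | T1 B | a
  B -> C X4 | S S | a
  C -> T1 T0
  T0 -> b
  T1 -> c
  T2 -> a
  X3 -> B S
  X4 -> T2 T1

CYK fill:
  T[0,0] 'b' = {S,T0}  orig:{S}
  T[1,1] 'c' = {T1}  orig:{}
  T[2,2] 'a' = {A,B,T2}  orig:{A,B}
  T[0,1] 'bc' = ∅
  T[1,2] 'ca' = {A,S}
  T[0,2] 'bca' = {B}

S ∉ T[0,2] ⇒ NO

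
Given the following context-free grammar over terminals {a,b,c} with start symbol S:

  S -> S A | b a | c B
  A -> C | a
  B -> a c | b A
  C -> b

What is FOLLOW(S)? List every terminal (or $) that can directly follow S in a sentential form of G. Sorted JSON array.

FIRST sets, iterate to fixpoint:
[1]
  A via A→a: +{a}
  B via B→a c: +{a}
  B via B→b A: +{b}
  C via C→b: +{b}
  S via S→b a: +{b}
  S via S→c B: +{c}
  FIRST(S)={b,c}  FIRST(A)={a}  FIRST(B)={a,b}  FIRST(C)={b}
[2]
  A via A→C: +{b}
  FIRST(S)={b,c}  FIRST(A)={a,b}  FIRST(B)={a,b}  FIRST(C)={b}
[3] (no change)
  FIRST(S)={b,c}  FIRST(A)={a,b}  FIRST(B)={a,b}  FIRST(C)={b}

FOLLOW sets:
initialize: $ ∈ FOLLOW(S)
iter 1:
  S→S A: FOLLOW(S) ⊇ FIRST(A) = {a,b}; new: +{a,b}
  S→S A: FOLLOW(A) ⊇ FOLLOW(S) ⊇ {$,a,b}; new: +{$,a,b}
  S→c B: FOLLOW(B) ⊇ FOLLOW(S) ⊇ {$,a,b}; new: +{$,a,b}
  S: {$,a,b}  A: {$,a,b}  B: {$,a,b}  C: {}
iter 2:
  A→C: FOLLOW(C) ⊇ FOLLOW(A) ⊇ {$,a,b}; new: +{$,a,b}
  S: {$,a,b}  A: {$,a,b}  B: {$,a,b}  C: {$,a,b}
iter 3: (no change)
  S: {$,a,b}  A: {$,a,b}  B: {$,a,b}  C: {$,a,b}

FOLLOW(S) = ["$", "a", "b"]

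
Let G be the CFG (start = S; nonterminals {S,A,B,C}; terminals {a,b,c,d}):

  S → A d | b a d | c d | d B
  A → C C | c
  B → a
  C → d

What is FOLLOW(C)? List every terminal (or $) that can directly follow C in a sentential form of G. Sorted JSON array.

FIRST iteration:
[1]
  A via A→c: +{c}
  B via B→a: +{a}
  C via C→d: +{d}
  S via S→A d: +{c}
  S via S→b a d: +{b}
  S via S→d B: +{d}
  FIRST(S)={b,c,d}  FIRST(A)={c}  FIRST(B)={a}  FIRST(C)={d}
[2]
  A via A→C C: +{d}
  FIRST(S)={b,c,d}  FIRST(A)={c,d}  FIRST(B)={a}  FIRST(C)={d}
[3] (no change)
  FIRST(S)={b,c,d}  FIRST(A)={c,d}  FIRST(B)={a}  FIRST(C)={d}

Compute FOLLOW by fixpoint:
seed FOLLOW(S) with $
pass 1:
  A→C C: FOLLOW(C) ⊇ FIRST(C) = {d}; new: +{d}
  S→A d: FOLLOW(A) ⊇ FIRST(d) = {d}; new: +{d}
  S→d B: FOLLOW(B) ⊇ FOLLOW(S) ⊇ {$}; new: +{$}
  S: {$}  A: {d}  B: {$}  C: {d}
pass 2: done
  S: {$}  A: {d}  B: {$}  C: {d}

FOLLOW(C) = ["d"]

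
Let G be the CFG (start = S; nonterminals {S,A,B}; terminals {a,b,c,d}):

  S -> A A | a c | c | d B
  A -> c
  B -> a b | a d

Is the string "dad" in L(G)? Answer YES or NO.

Convert to CNF:
  S -> A A | T0 T3 | T2 B | c
  A -> c
  B -> T0 T1 | T0 T2
  T0 -> a
  T1 -> b
  T2 -> d
  T3 -> c

CYK fill:
  T[0,0] 'd' = {T2}  orig:{}
  T[1,1] 'a' = {T0}  orig:{}
  T[2,2] 'd' = {T2}  orig:{}
  T[0,1] 'da' = ∅
  T[1,2] 'ad' = {B}
  T[0,2] 'dad' = {S}

S ∈ T[0,2] ⇒ YES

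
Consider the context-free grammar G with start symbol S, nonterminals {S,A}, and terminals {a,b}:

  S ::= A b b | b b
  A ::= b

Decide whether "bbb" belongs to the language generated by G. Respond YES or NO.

CNF form of G:
  S -> A X1 | T0 T0
  A -> b
  T0 -> b
  X1 -> T0 T0

CYK table (by increasing span):
  T[0,0] 'b' = {A,T0}  orig:{A}
  T[1,1] 'b' = {A,T0}  orig:{A}
  T[2,2] 'b' = {A,T0}  orig:{A}
  T[0,1] 'bb' = {S,X1}  orig:{S}
  T[1,2] 'bb' = {S,X1}  orig:{S}
  T[0,2] 'bbb' = {S}

S ∈ T[0,2] ⇒ YES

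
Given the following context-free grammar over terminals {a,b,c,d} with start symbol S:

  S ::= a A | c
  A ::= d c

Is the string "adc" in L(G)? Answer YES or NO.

Convert to CNF:
  S -> T2 A | c
  A -> T0 T1
  T0 -> d
  T1 -> c
  T2 -> a

Fill CYK table bottom-up:
  [0..0]={T2}  "a"  orig:{}
  [1..1]={T0}  "d"  orig:{}
  [2..2]={S,T1}  "c"  orig:{S}
  [0..1]=∅  "ad"
  [1..2]={A}  "dc"
  [0..2]={S}  "adc"

S ∈ T[0,2] ⇒ YES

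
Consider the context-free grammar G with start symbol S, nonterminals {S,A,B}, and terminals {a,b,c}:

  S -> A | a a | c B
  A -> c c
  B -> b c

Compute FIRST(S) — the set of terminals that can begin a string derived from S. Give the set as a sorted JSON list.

FIRST sets, iterate to fixpoint:
round 1:
  A via A→c c: +{c}
  B via B→b c: +{b}
  S via S→A: +{c}
  S via S→a a: +{a}
  FIRST[S]={a,c}  FIRST[A]={c}  FIRST[B]={b}
round 2: (no change)
  FIRST[S]={a,c}  FIRST[A]={c}  FIRST[B]={b}

FIRST(S) = ["a", "c"]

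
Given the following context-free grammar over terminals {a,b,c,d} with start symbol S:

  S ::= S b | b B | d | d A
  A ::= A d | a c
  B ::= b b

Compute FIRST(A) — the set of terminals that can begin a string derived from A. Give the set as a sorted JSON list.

FIRST iteration:
round 1:
  A via A→a c: +{a}
  B via B→b b: +{b}
  S via S→b B: +{b}
  S via S→d: +{d}
  S: {b,d}  A: {a}  B: {b}
round 2: (no change)
  S: {b,d}  A: {a}  B: {b}

FIRST(A) = ["a"]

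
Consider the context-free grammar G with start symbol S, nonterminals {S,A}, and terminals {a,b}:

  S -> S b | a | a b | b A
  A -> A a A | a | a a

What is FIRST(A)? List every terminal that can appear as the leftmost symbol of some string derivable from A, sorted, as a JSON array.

FIRST sets, iterate to fixpoint:
round 1:
  A via A→a: +{a}
  S via S→a: +{a}
  S via S→b A: +{b}
  S: {a,b}  A: {a}
round 2: (stable)
  S: {a,b}  A: {a}

FIRST(A) = ["a"]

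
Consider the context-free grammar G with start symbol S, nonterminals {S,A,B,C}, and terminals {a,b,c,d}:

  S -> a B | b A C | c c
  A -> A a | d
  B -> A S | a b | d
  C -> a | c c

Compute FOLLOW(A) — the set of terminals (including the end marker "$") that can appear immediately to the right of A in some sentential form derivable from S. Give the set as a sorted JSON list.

Compute FIRST by fixpoint:
pass 1:
  A via A→d: +{d}
  B via B→A S: +{d}
  B via B→a b: +{a}
  C via C→a: +{a}
  C via C→c c: +{c}
  S via S→a B: +{a}
  S via S→b A C: +{b}
  S via S→c c: +{c}
  S: {a,b,c}  A: {d}  B: {a,d}  C: {a,c}
pass 2: done
  S: {a,b,c}  A: {d}  B: {a,d}  C: {a,c}

Compute FOLLOW by fixpoint:
initialize: $ ∈ FOLLOW(S)
round 1:
  A→A a: FOLLOW(A) ⊇ FIRST(a) = {a}; new: +{a}
  B→A S: FOLLOW(A) ⊇ FIRST(S) = {a,b,c}; new: +{b,c}
  S→a B: FOLLOW(B) ⊇ FOLLOW(S) ⊇ {$}; new: +{$}
  S→b A C: FOLLOW(C) ⊇ FOLLOW(S) ⊇ {$}; new: +{$}
  FOLLOW[S]={$}  FOLLOW[A]={a,b,c}  FOLLOW[B]={$}  FOLLOW[C]={$}
round 2: done
  FOLLOW[S]={$}  FOLLOW[A]={a,b,c}  FOLLOW[B]={$}  FOLLOW[C]={$}

FOLLOW(A) = ["a", "b", "c"]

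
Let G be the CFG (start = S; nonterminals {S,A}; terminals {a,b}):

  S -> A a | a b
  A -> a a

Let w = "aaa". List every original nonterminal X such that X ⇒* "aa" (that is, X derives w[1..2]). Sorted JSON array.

Convert to CNF:
  S -> A T0 | T0 T1
  A -> T0 T0
  T0 -> a
  T1 -> b

Fill CYK table bottom-up (cells [i..j] with 1 ≤ i ≤ j ≤ 2 only):
  cell(1,1) a: {T0}  orig:{}
  cell(2,2) a: {T0}  orig:{}
  cell(1,2) aa: {A}

Original NTs in T[1,2] deriving "aa": ["A"]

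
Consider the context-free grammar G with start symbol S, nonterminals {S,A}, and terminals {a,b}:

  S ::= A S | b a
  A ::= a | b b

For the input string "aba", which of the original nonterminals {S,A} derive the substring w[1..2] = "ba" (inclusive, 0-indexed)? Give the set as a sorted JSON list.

Convert to CNF:
  S -> A S | T0 T1
  A -> T0 T0 | a
  T0 -> b
  T1 -> a

CYK fill — only the sub-triangle for w[1..2]:
  T[1,1] 'b' = {T0}  orig:{}
  T[2,2] 'a' = {A,T1}  orig:{A}
  T[1,2] 'ba' = {S}

Original NTs in T[1,2] deriving "ba": ["S"]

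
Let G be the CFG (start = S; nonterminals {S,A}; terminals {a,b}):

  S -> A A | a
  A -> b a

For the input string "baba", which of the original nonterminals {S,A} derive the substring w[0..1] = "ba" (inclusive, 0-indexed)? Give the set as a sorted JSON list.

CNF form of G:
  S -> A A | a
  A -> T0 T1
  T0 -> b
  T1 -> a

CYK fill (cells [i..j] with 0 ≤ i ≤ j ≤ 1 only):
  T[0,0] 'b' = {T0}  orig:{}
  T[1,1] 'a' = {S,T1}  orig:{S}
  T[0,1] 'ba' = {A}

Original NTs in T[0,1] deriving "ba": ["A"]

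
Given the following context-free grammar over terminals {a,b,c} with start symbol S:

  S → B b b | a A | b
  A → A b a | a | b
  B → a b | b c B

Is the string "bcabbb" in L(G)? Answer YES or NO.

CNF form of G:
  S -> B X5 | T1 A | b
  A -> A X3 | a | b
  B -> T0 X4 | T1 T0
  T0 -> b
  T1 -> a
  T2 -> c
  X3 -> T0 T1
  X4 -> T2 B
  X5 -> T0 T0

CYK table (by increasing span):
  [0..0]={A,S,T0}  "b"  orig:{A,S}
  [1..1]={T2}  "c"  orig:{}
  [2..2]={A,T1}  "a"  orig:{A}
  [3..3]={A,S,T0}  "b"  orig:{A,S}
  [4..4]={A,S,T0}  "b"  orig:{A,S}
  [5..5]={A,S,T0}  "b"  orig:{A,S}
  [0..1]=∅  "bc"
  [1..2]=∅  "ca"
  [2..3]={B,S}  "ab"
  [3..4]={X5}  "bb"  orig:{}
  [4..5]={X5}  "bb"  orig:{}
  [0..2]=∅  "bca"
  [1..3]={X4}  "cab"  orig:{}
  [2..4]=∅  "abb"
  [3..5]=∅  "bbb"
  [0..3]={B}  "bcab"
  [1..4]=∅  "cabb"
  [2..5]={S}  "abbb"
  [0..4]=∅  "bcabb"
  [1..5]=∅  "cabbb"
  [0..5]={S}  "bcabbb"

S ∈ T[0,5] ⇒ YES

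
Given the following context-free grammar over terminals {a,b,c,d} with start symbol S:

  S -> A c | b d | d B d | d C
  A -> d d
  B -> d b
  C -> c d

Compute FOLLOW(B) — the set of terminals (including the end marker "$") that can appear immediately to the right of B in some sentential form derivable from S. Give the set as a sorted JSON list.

FIRST iteration:
iter 1:
  A via A→d d: +{d}
  B via B→d b: +{d}
  C via C→c d: +{c}
  S via S→A c: +{d}
  S via S→b d: +{b}
  FIRST[S]={b,d}  FIRST[A]={d}  FIRST[B]={d}  FIRST[C]={c}
iter 2: (no change)
  FIRST[S]={b,d}  FIRST[A]={d}  FIRST[B]={d}  FIRST[C]={c}

Compute FOLLOW by fixpoint:
initialize: $ ∈ FOLLOW(S)
iter 1:
  S→A c: FOLLOW(A) ⊇ FIRST(c) = {c}; new: +{c}
  S→d B d: FOLLOW(B) ⊇ FIRST(d) = {d}; new: +{d}
  S→d C: FOLLOW(C) ⊇ FOLLOW(S) ⊇ {$}; new: +{$}
  FOLLOW[S]={$}  FOLLOW[A]={c}  FOLLOW[B]={d}  FOLLOW[C]={$}
iter 2: — fixpoint
  FOLLOW[S]={$}  FOLLOW[A]={c}  FOLLOW[B]={d}  FOLLOW[C]={$}

FOLLOW(B) = ["d"]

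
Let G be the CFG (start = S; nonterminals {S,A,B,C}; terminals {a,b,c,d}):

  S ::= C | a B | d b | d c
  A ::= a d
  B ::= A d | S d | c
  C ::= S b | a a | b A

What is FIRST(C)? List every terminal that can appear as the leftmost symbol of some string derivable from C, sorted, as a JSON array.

FIRST iteration:
[1]
  A via A→a d: +{a}
  B via B→A d: +{a}
  B via B→c: +{c}
  C via C→a a: +{a}
  C via C→b A: +{b}
  S via S→C: +{a,b}
  S via S→d b: +{d}
  FIRST(S)={a,b,d}  FIRST(A)={a}  FIRST(B)={a,c}  FIRST(C)={a,b}
[2]
  B via B→S d: +{b,d}
  C via C→S b: +{d}
  FIRST(S)={a,b,d}  FIRST(A)={a}  FIRST(B)={a,b,c,d}  FIRST(C)={a,b,d}
[3] done
  FIRST(S)={a,b,d}  FIRST(A)={a}  FIRST(B)={a,b,c,d}  FIRST(C)={a,b,d}

FIRST(C) = ["a", "b", "d"]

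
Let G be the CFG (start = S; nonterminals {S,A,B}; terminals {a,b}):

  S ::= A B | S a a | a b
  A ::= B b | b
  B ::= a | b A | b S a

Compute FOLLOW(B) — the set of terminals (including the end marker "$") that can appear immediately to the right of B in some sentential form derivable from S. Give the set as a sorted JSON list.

Compute FIRST by fixpoint:
round 1:
  A via A→b: +{b}
  B via B→a: +{a}
  B via B→b A: +{b}
  S via S→A B: +{b}
  S via S→a b: +{a}
  FIRST(S)={a,b}  FIRST(A)={b}  FIRST(B)={a,b}
round 2:
  A via A→B b: +{a}
  FIRST(S)={a,b}  FIRST(A)={a,b}  FIRST(B)={a,b}
round 3: (no change)
  FIRST(S)={a,b}  FIRST(A)={a,b}  FIRST(B)={a,b}

FOLLOW sets:
initialize: $ ∈ FOLLOW(S)
iter 1:
  A→B b: FOLLOW(B) ⊇ FIRST(b) = {b}; new: +{b}
  B→b A: FOLLOW(A) ⊇ FOLLOW(B) ⊇ {b}; new: +{b}
  B→b S a: FOLLOW(S) ⊇ FIRST(a) = {a}; new: +{a}
  S→A B: FOLLOW(A) ⊇ FIRST(B) = {a,b}; new: +{a}
  S→A B: FOLLOW(B) ⊇ FOLLOW(S) ⊇ {$,a}; new: +{$,a}
  FOLLOW[S]={$,a}  FOLLOW[A]={a,b}  FOLLOW[B]={$,a,b}
iter 2:
  B→b A: FOLLOW(A) ⊇ FOLLOW(B) ⊇ {$,a,b}; new: +{$}
  FOLLOW[S]={$,a}  FOLLOW[A]={$,a,b}  FOLLOW[B]={$,a,b}
iter 3: done
  FOLLOW[S]={$,a}  FOLLOW[A]={$,a,b}  FOLLOW[B]={$,a,b}

FOLLOW(B) = ["$", "a", "b"]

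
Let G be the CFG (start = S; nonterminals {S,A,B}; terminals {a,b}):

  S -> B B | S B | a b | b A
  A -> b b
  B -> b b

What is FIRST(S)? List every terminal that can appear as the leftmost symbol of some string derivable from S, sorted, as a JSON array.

FIRST sets, iterate to fixpoint:
round 1:
  A via A→b b: +{b}
  B via B→b b: +{b}
  S via S→B B: +{b}
  S via S→a b: +{a}
  S: {a,b}  A: {b}  B: {b}
round 2: (no change)
  S: {a,b}  A: {b}  B: {b}

FIRST(S) = ["a", "b"]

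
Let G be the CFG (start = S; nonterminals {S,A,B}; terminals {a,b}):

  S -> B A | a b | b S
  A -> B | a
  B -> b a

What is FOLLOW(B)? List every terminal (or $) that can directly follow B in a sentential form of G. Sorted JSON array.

Compute FIRST by fixpoint:
iter 1:
  A via A→a: +{a}
  B via B→b a: +{b}
  S via S→B A: +{b}
  S via S→a b: +{a}
  S: {a,b}  A: {a}  B: {b}
iter 2:
  A via A→B: +{b}
  S: {a,b}  A: {a,b}  B: {b}
iter 3: (stable)
  S: {a,b}  A: {a,b}  B: {b}

FOLLOW sets:
FOLLOW(S) := {$}
iter 1:
  S→B A: FOLLOW(B) ⊇ FIRST(A) = {a,b}; new: +{a,b}
  S→B A: FOLLOW(A) ⊇ FOLLOW(S) ⊇ {$}; new: +{$}
  FOLLOW(S)={$}  FOLLOW(A)={$}  FOLLOW(B)={a,b}
iter 2:
  A→B: FOLLOW(B) ⊇ FOLLOW(A) ⊇ {$}; new: +{$}
  FOLLOW(S)={$}  FOLLOW(A)={$}  FOLLOW(B)={$,a,b}
iter 3: (stable)
  FOLLOW(S)={$}  FOLLOW(A)={$}  FOLLOW(B)={$,a,b}

FOLLOW(B) = ["$", "a", "b"]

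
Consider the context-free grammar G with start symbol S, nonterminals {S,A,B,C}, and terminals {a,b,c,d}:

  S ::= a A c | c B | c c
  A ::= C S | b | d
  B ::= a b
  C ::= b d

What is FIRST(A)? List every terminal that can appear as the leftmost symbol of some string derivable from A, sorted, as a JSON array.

FIRST iteration:
[1]
  A via A→b: +{b}
  A via A→d: +{d}
  B via B→a b: +{a}
  C via C→b d: +{b}
  S via S→a A c: +{a}
  S via S→c B: +{c}
  S: {a,c}  A: {b,d}  B: {a}  C: {b}
[2] (stable)
  S: {a,c}  A: {b,d}  B: {a}  C: {b}

FIRST(A) = ["b", "d"]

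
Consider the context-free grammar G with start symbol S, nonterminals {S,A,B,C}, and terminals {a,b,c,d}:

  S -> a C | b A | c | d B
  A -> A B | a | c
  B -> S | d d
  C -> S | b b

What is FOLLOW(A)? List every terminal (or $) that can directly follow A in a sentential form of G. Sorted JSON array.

Compute FIRST by fixpoint:
round 1:
  A via A→a: +{a}
  A via A→c: +{c}
  B via B→d d: +{d}
  C via C→b b: +{b}
  S via S→a C: +{a}
  S via S→b A: +{b}
  S via S→c: +{c}
  S via S→d B: +{d}
  FIRST(S)={a,b,c,d}  FIRST(A)={a,c}  FIRST(B)={d}  FIRST(C)={b}
round 2:
  B via B→S: +{a,b,c}
  C via C→S: +{a,c,d}
  FIRST(S)={a,b,c,d}  FIRST(A)={a,c}  FIRST(B)={a,b,c,d}  FIRST(C)={a,b,c,d}
round 3: (no change)
  FIRST(S)={a,b,c,d}  FIRST(A)={a,c}  FIRST(B)={a,b,c,d}  FIRST(C)={a,b,c,d}

FOLLOW iteration:
initialize: $ ∈ FOLLOW(S)
pass 1:
  A→A B: FOLLOW(A) ⊇ FIRST(B) = {a,b,c,d}; new: +{a,b,c,d}
  A→A B: FOLLOW(B) ⊇ FOLLOW(A) ⊇ {a,b,c,d}; new: +{a,b,c,d}
  B→S: FOLLOW(S) ⊇ FOLLOW(B) ⊇ {a,b,c,d}; new: +{a,b,c,d}
  S→a C: FOLLOW(C) ⊇ FOLLOW(S) ⊇ {$,a,b,c,d}; new: +{$,a,b,c,d}
  S→b A: FOLLOW(A) ⊇ FOLLOW(S) ⊇ {$,a,b,c,d}; new: +{$}
  S→d B: FOLLOW(B) ⊇ FOLLOW(S) ⊇ {$,a,b,c,d}; new: +{$}
  FOLLOW[S]={$,a,b,c,d}  FOLLOW[A]={$,a,b,c,d}  FOLLOW[B]={$,a,b,c,d}  FOLLOW[C]={$,a,b,c,d}
pass 2: (stable)
  FOLLOW[S]={$,a,b,c,d}  FOLLOW[A]={$,a,b,c,d}  FOLLOW[B]={$,a,b,c,d}  FOLLOW[C]={$,a,b,c,d}

FOLLOW(A) = ["$", "a", "b", "c", "d"]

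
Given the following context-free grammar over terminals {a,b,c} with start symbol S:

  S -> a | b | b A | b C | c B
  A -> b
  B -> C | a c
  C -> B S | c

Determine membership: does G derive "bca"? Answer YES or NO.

Convert to CNF:
  S -> T1 B | T2 A | T2 C | a | b
  A -> b
  B -> B S | T0 T1 | c
  C -> B S | c
  T0 -> a
  T1 -> c
  T2 -> b

CYK table (by increasing span):
  T[0,0] 'b' = {A,S,T2}  orig:{A,S}
  T[1,1] 'c' = {B,C,T1}  orig:{B,C}
  T[2,2] 'a' = {S,T0}  orig:{S}
  T[0,1] 'bc' = {S}
  T[1,2] 'ca' = {B,C}
  T[0,2] 'bca' = {S}

S ∈ T[0,2] ⇒ YES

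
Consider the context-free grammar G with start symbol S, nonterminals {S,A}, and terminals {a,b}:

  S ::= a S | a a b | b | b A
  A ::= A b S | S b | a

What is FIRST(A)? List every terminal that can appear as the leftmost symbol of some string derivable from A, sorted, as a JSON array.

FIRST sets, iterate to fixpoint:
iter 1:
  A via A→a: +{a}
  S via S→a S: +{a}
  S via S→b: +{b}
  FIRST[S]={a,b}  FIRST[A]={a}
iter 2:
  A via A→S b: +{b}
  FIRST[S]={a,b}  FIRST[A]={a,b}
iter 3: done
  FIRST[S]={a,b}  FIRST[A]={a,b}

FIRST(A) = ["a", "b"]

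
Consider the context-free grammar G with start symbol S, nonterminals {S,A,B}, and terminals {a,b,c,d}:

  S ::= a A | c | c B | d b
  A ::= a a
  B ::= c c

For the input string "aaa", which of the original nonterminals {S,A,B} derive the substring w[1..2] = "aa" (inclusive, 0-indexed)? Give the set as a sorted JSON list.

CNF form of G:
  S -> T0 A | T1 B | T2 T3 | c
  A -> T0 T0
  B -> T1 T1
  T0 -> a
  T1 -> c
  T2 -> d
  T3 -> b

CYK fill, restricted to cells inside w[1..2]:
  [1..1]={T0}  "a"  orig:{}
  [2..2]={T0}  "a"  orig:{}
  [1..2]={A}  "aa"

Original NTs in T[1,2] deriving "aa": ["A"]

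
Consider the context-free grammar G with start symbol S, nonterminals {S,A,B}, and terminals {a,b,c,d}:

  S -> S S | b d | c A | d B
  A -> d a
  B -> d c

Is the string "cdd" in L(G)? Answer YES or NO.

CNF form of G:
  S -> S S | T0 B | T2 A | T3 T0
  A -> T0 T1
  B -> T0 T2
  T0 -> d
  T1 -> a
  T2 -> c
  T3 -> b

Fill CYK table bottom-up:
  [0..0]={T2}  "c"  orig:{}
  [1..1]={T0}  "d"  orig:{}
  [2..2]={T0}  "d"  orig:{}
  [0..1]=∅  "cd"
  [1..2]=∅  "dd"
  [0..2]=∅  "cdd"

S ∉ T[0,2] ⇒ NO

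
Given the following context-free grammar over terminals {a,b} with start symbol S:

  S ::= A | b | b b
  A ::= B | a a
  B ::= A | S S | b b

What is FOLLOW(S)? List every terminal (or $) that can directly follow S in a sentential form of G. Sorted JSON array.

Compute FIRST by fixpoint:
iter 1:
  A via A→a a: +{a}
  B via B→A: +{a}
  B via B→b b: +{b}
  S via S→A: +{a}
  S via S→b: +{b}
  S: {a,b}  A: {a}  B: {a,b}
iter 2:
  A via A→B: +{b}
  S: {a,b}  A: {a,b}  B: {a,b}
iter 3: (stable)
  S: {a,b}  A: {a,b}  B: {a,b}

FOLLOW iteration:
seed FOLLOW(S) with $
iter 1:
  B→S S: FOLLOW(S) ⊇ FIRST(S) = {a,b}; new: +{a,b}
  S→A: FOLLOW(A) ⊇ FOLLOW(S) ⊇ {$,a,b}; new: +{$,a,b}
  S: {$,a,b}  A: {$,a,b}  B: {}
iter 2:
  A→B: FOLLOW(B) ⊇ FOLLOW(A) ⊇ {$,a,b}; new: +{$,a,b}
  S: {$,a,b}  A: {$,a,b}  B: {$,a,b}
iter 3: done
  S: {$,a,b}  A: {$,a,b}  B: {$,a,b}

FOLLOW(S) = ["$", "a", "b"]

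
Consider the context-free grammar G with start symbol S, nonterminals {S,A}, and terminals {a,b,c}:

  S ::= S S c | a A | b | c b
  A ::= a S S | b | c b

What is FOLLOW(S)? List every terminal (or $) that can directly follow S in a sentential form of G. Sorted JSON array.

FIRST sets, iterate to fixpoint:
[1]
  A via A→a S S: +{a}
  A via A→b: +{b}
  A via A→c b: +{c}
  S via S→a A: +{a}
  S via S→b: +{b}
  S via S→c b: +{c}
  S: {a,b,c}  A: {a,b,c}
[2] (no change)
  S: {a,b,c}  A: {a,b,c}

FOLLOW iteration:
initialize: $ ∈ FOLLOW(S)
iter 1:
  A→a S S: FOLLOW(S) ⊇ FIRST(S) = {a,b,c}; new: +{a,b,c}
  S→a A: FOLLOW(A) ⊇ FOLLOW(S) ⊇ {$,a,b,c}; new: +{$,a,b,c}
  FOLLOW(S)={$,a,b,c}  FOLLOW(A)={$,a,b,c}
iter 2: done
  FOLLOW(S)={$,a,b,c}  FOLLOW(A)={$,a,b,c}

FOLLOW(S) = ["$", "a", "b", "c"]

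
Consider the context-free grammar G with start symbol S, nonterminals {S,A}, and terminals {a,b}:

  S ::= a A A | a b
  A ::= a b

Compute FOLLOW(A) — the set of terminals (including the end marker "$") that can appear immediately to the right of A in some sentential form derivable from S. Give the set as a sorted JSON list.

FIRST iteration:
pass 1:
  A via A→a b: +{a}
  S via S→a A A: +{a}
  FIRST(S)={a}  FIRST(A)={a}
pass 2: — fixpoint
  FIRST(S)={a}  FIRST(A)={a}

FOLLOW sets:
initialize: $ ∈ FOLLOW(S)
[1]
  S→a A A: FOLLOW(A) ⊇ FIRST(A) = {a}; new: +{a}
  S→a A A: FOLLOW(A) ⊇ FOLLOW(S) ⊇ {$}; new: +{$}
  FOLLOW(S)={$}  FOLLOW(A)={$,a}
[2] (stable)
  FOLLOW(S)={$}  FOLLOW(A)={$,a}

FOLLOW(A) = ["$", "a"]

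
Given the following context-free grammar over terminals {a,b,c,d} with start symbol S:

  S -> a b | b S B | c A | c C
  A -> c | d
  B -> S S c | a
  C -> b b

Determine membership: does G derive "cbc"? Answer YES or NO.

CNF form of G:
  S -> T0 A | T0 C | T1 X4 | T2 T1
  A -> c | d
  B -> S X3 | a
  C -> T1 T1
  T0 -> c
  T1 -> b
  T2 -> a
  X3 -> S T0
  X4 -> S B

CYK fill:
  cell(0,0) c: {A,T0}  orig:{A}
  cell(1,1) b: {T1}  orig:{}
  cell(2,2) c: {A,T0}  orig:{A}
  cell(0,1) cb: ∅
  cell(1,2) bc: ∅
  cell(0,2) cbc: ∅

S ∉ T[0,2] ⇒ NO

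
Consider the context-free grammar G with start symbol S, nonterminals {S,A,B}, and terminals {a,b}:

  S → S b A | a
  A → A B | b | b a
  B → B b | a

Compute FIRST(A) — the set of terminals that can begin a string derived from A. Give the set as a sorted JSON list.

Compute FIRST by fixpoint:
round 1:
  A via A→b: +{b}
  B via B→a: +{a}
  S via S→a: +{a}
  FIRST(S)={a}  FIRST(A)={b}  FIRST(B)={a}
round 2: (stable)
  FIRST(S)={a}  FIRST(A)={b}  FIRST(B)={a}

FIRST(A) = ["b"]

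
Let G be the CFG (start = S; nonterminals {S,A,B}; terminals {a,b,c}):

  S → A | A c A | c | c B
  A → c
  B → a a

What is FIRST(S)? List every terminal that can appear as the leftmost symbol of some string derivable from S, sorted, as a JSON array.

Compute FIRST by fixpoint:
[1]
  A via A→c: +{c}
  B via B→a a: +{a}
  S via S→A: +{c}
  FIRST[S]={c}  FIRST[A]={c}  FIRST[B]={a}
[2] (stable)
  FIRST[S]={c}  FIRST[A]={c}  FIRST[B]={a}

FIRST(S) = ["c"]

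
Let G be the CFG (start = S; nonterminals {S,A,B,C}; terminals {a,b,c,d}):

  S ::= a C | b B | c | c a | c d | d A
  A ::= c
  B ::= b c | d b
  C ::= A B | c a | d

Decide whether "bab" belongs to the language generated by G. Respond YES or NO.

CNF form of G:
  S -> T0 B | T1 T2 | T1 T3 | T2 A | T3 C | c
  A -> c
  B -> T0 T1 | T2 T0
  C -> A B | T1 T3 | d
  T0 -> b
  T1 -> c
  T2 -> d
  T3 -> a

CYK table (by increasing span):
  T[0,0] 'b' = {T0}  orig:{}
  T[1,1] 'a' = {T3}  orig:{}
  T[2,2] 'b' = {T0}  orig:{}
  T[0,1] 'ba' = ∅
  T[1,2] 'ab' = ∅
  T[0,2] 'bab' = ∅

S ∉ T[0,2] ⇒ NO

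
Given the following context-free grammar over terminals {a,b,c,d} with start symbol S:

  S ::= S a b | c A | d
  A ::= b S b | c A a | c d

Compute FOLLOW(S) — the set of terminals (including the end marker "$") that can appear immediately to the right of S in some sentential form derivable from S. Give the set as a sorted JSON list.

FIRST sets, iterate to fixpoint:
pass 1:
  A via A→b S b: +{b}
  A via A→c A a: +{c}
  S via S→c A: +{c}
  S via S→d: +{d}
  FIRST(S)={c,d}  FIRST(A)={b,c}
pass 2: done
  FIRST(S)={c,d}  FIRST(A)={b,c}

Compute FOLLOW by fixpoint:
seed FOLLOW(S) with $
iter 1:
  A→b S b: FOLLOW(S) ⊇ FIRST(b) = {b}; new: +{b}
  A→c A a: FOLLOW(A) ⊇ FIRST(a) = {a}; new: +{a}
  S→S a b: FOLLOW(S) ⊇ FIRST(a) = {a}; new: +{a}
  S→c A: FOLLOW(A) ⊇ FOLLOW(S) ⊇ {$,a,b}; new: +{$,b}
  S: {$,a,b}  A: {$,a,b}
iter 2: (stable)
  S: {$,a,b}  A: {$,a,b}

FOLLOW(S) = ["$", "a", "b"]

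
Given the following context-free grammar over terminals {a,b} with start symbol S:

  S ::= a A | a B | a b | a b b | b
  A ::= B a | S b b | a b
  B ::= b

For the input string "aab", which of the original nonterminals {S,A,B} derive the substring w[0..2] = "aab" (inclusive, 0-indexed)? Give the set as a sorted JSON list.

Convert to CNF:
  S -> T0 A | T0 B | T0 T1 | T0 X3 | b
  A -> B T0 | S X2 | T0 T1
  B -> b
  T0 -> a
  T1 -> b
  X2 -> T1 T1
  X3 -> T1 T1

CYK fill, restricted to cells inside w[0..2]:
  [0..0]={T0}  "a"  orig:{}
  [1..1]={T0}  "a"  orig:{}
  [2..2]={B,S,T1}  "b"  orig:{B,S}
  [0..1]=∅  "aa"
  [1..2]={A,S}  "ab"
  [0..2]={S}  "aab"

Original NTs in T[0,2] deriving "aab": ["S"]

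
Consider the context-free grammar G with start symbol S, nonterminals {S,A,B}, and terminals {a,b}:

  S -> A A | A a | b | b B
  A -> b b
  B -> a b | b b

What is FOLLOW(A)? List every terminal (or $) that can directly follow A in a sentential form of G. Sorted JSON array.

FIRST sets, iterate to fixpoint:
pass 1:
  A via A→b b: +{b}
  B via B→a b: +{a}
  B via B→b b: +{b}
  S via S→A A: +{b}
  FIRST[S]={b}  FIRST[A]={b}  FIRST[B]={a,b}
pass 2: (stable)
  FIRST[S]={b}  FIRST[A]={b}  FIRST[B]={a,b}

FOLLOW iteration:
initialize: $ ∈ FOLLOW(S)
round 1:
  S→A A: FOLLOW(A) ⊇ FIRST(A) = {b}; new: +{b}
  S→A A: FOLLOW(A) ⊇ FOLLOW(S) ⊇ {$}; new: +{$}
  S→A a: FOLLOW(A) ⊇ FIRST(a) = {a}; new: +{a}
  S→b B: FOLLOW(B) ⊇ FOLLOW(S) ⊇ {$}; new: +{$}
  S: {$}  A: {$,a,b}  B: {$}
round 2: (no change)
  S: {$}  A: {$,a,b}  B: {$}

FOLLOW(A) = ["$", "a", "b"]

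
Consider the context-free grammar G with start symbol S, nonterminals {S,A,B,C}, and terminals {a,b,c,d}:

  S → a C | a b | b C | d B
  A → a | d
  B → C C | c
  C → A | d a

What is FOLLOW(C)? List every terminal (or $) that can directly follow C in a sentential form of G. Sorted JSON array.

FIRST iteration:
round 1:
  A via A→a: +{a}
  A via A→d: +{d}
  B via B→c: +{c}
  C via C→A: +{a,d}
  S via S→a C: +{a}
  S via S→b C: +{b}
  S via S→d B: +{d}
  FIRST(S)={a,b,d}  FIRST(A)={a,d}  FIRST(B)={c}  FIRST(C)={a,d}
round 2:
  B via B→C C: +{a,d}
  FIRST(S)={a,b,d}  FIRST(A)={a,d}  FIRST(B)={a,c,d}  FIRST(C)={a,d}
round 3: — fixpoint
  FIRST(S)={a,b,d}  FIRST(A)={a,d}  FIRST(B)={a,c,d}  FIRST(C)={a,d}

FOLLOW sets:
seed FOLLOW(S) with $
round 1:
  B→C C: FOLLOW(C) ⊇ FIRST(C) = {a,d}; new: +{a,d}
  C→A: FOLLOW(A) ⊇ FOLLOW(C) ⊇ {a,d}; new: +{a,d}
  S→a C: FOLLOW(C) ⊇ FOLLOW(S) ⊇ {$}; new: +{$}
  S→d B: FOLLOW(B) ⊇ FOLLOW(S) ⊇ {$}; new: +{$}
  FOLLOW[S]={$}  FOLLOW[A]={a,d}  FOLLOW[B]={$}  FOLLOW[C]={$,a,d}
round 2:
  C→A: FOLLOW(A) ⊇ FOLLOW(C) ⊇ {$,a,d}; new: +{$}
  FOLLOW[S]={$}  FOLLOW[A]={$,a,d}  FOLLOW[B]={$}  FOLLOW[C]={$,a,d}
round 3: done
  FOLLOW[S]={$}  FOLLOW[A]={$,a,d}  FOLLOW[B]={$}  FOLLOW[C]={$,a,d}

FOLLOW(C) = ["$", "a", "d"]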